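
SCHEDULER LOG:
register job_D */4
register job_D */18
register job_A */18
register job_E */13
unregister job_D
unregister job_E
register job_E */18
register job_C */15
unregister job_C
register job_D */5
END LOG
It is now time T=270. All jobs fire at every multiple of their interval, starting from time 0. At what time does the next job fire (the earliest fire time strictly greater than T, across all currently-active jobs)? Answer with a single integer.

Op 1: register job_D */4 -> active={job_D:*/4}
Op 2: register job_D */18 -> active={job_D:*/18}
Op 3: register job_A */18 -> active={job_A:*/18, job_D:*/18}
Op 4: register job_E */13 -> active={job_A:*/18, job_D:*/18, job_E:*/13}
Op 5: unregister job_D -> active={job_A:*/18, job_E:*/13}
Op 6: unregister job_E -> active={job_A:*/18}
Op 7: register job_E */18 -> active={job_A:*/18, job_E:*/18}
Op 8: register job_C */15 -> active={job_A:*/18, job_C:*/15, job_E:*/18}
Op 9: unregister job_C -> active={job_A:*/18, job_E:*/18}
Op 10: register job_D */5 -> active={job_A:*/18, job_D:*/5, job_E:*/18}
  job_A: interval 18, next fire after T=270 is 288
  job_D: interval 5, next fire after T=270 is 275
  job_E: interval 18, next fire after T=270 is 288
Earliest fire time = 275 (job job_D)

Answer: 275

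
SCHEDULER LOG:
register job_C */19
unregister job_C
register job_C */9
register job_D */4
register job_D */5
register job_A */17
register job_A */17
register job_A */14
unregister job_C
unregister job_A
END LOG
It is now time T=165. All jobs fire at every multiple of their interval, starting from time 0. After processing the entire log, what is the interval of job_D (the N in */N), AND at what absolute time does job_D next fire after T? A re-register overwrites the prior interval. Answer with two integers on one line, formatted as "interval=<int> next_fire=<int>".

Answer: interval=5 next_fire=170

Derivation:
Op 1: register job_C */19 -> active={job_C:*/19}
Op 2: unregister job_C -> active={}
Op 3: register job_C */9 -> active={job_C:*/9}
Op 4: register job_D */4 -> active={job_C:*/9, job_D:*/4}
Op 5: register job_D */5 -> active={job_C:*/9, job_D:*/5}
Op 6: register job_A */17 -> active={job_A:*/17, job_C:*/9, job_D:*/5}
Op 7: register job_A */17 -> active={job_A:*/17, job_C:*/9, job_D:*/5}
Op 8: register job_A */14 -> active={job_A:*/14, job_C:*/9, job_D:*/5}
Op 9: unregister job_C -> active={job_A:*/14, job_D:*/5}
Op 10: unregister job_A -> active={job_D:*/5}
Final interval of job_D = 5
Next fire of job_D after T=165: (165//5+1)*5 = 170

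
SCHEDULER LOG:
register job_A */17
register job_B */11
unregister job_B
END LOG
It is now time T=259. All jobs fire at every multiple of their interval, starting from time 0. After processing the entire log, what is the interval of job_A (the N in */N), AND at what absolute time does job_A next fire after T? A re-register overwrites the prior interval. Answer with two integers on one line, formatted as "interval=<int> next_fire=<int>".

Answer: interval=17 next_fire=272

Derivation:
Op 1: register job_A */17 -> active={job_A:*/17}
Op 2: register job_B */11 -> active={job_A:*/17, job_B:*/11}
Op 3: unregister job_B -> active={job_A:*/17}
Final interval of job_A = 17
Next fire of job_A after T=259: (259//17+1)*17 = 272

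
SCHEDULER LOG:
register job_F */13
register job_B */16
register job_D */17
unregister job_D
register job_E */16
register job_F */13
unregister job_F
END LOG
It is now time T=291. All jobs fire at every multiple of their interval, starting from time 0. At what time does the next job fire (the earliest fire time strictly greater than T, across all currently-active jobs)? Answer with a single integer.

Op 1: register job_F */13 -> active={job_F:*/13}
Op 2: register job_B */16 -> active={job_B:*/16, job_F:*/13}
Op 3: register job_D */17 -> active={job_B:*/16, job_D:*/17, job_F:*/13}
Op 4: unregister job_D -> active={job_B:*/16, job_F:*/13}
Op 5: register job_E */16 -> active={job_B:*/16, job_E:*/16, job_F:*/13}
Op 6: register job_F */13 -> active={job_B:*/16, job_E:*/16, job_F:*/13}
Op 7: unregister job_F -> active={job_B:*/16, job_E:*/16}
  job_B: interval 16, next fire after T=291 is 304
  job_E: interval 16, next fire after T=291 is 304
Earliest fire time = 304 (job job_B)

Answer: 304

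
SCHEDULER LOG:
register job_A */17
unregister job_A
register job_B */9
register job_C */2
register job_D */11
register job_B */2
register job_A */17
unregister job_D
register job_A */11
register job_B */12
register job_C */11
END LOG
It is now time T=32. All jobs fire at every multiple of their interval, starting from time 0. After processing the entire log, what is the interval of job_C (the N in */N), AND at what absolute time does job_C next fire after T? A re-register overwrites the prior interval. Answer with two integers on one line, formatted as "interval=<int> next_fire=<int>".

Op 1: register job_A */17 -> active={job_A:*/17}
Op 2: unregister job_A -> active={}
Op 3: register job_B */9 -> active={job_B:*/9}
Op 4: register job_C */2 -> active={job_B:*/9, job_C:*/2}
Op 5: register job_D */11 -> active={job_B:*/9, job_C:*/2, job_D:*/11}
Op 6: register job_B */2 -> active={job_B:*/2, job_C:*/2, job_D:*/11}
Op 7: register job_A */17 -> active={job_A:*/17, job_B:*/2, job_C:*/2, job_D:*/11}
Op 8: unregister job_D -> active={job_A:*/17, job_B:*/2, job_C:*/2}
Op 9: register job_A */11 -> active={job_A:*/11, job_B:*/2, job_C:*/2}
Op 10: register job_B */12 -> active={job_A:*/11, job_B:*/12, job_C:*/2}
Op 11: register job_C */11 -> active={job_A:*/11, job_B:*/12, job_C:*/11}
Final interval of job_C = 11
Next fire of job_C after T=32: (32//11+1)*11 = 33

Answer: interval=11 next_fire=33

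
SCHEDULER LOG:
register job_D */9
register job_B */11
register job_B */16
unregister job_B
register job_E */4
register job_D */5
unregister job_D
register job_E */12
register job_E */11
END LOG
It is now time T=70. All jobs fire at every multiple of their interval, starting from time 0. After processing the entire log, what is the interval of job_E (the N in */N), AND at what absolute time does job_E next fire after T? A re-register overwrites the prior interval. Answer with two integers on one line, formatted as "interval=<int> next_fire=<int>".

Op 1: register job_D */9 -> active={job_D:*/9}
Op 2: register job_B */11 -> active={job_B:*/11, job_D:*/9}
Op 3: register job_B */16 -> active={job_B:*/16, job_D:*/9}
Op 4: unregister job_B -> active={job_D:*/9}
Op 5: register job_E */4 -> active={job_D:*/9, job_E:*/4}
Op 6: register job_D */5 -> active={job_D:*/5, job_E:*/4}
Op 7: unregister job_D -> active={job_E:*/4}
Op 8: register job_E */12 -> active={job_E:*/12}
Op 9: register job_E */11 -> active={job_E:*/11}
Final interval of job_E = 11
Next fire of job_E after T=70: (70//11+1)*11 = 77

Answer: interval=11 next_fire=77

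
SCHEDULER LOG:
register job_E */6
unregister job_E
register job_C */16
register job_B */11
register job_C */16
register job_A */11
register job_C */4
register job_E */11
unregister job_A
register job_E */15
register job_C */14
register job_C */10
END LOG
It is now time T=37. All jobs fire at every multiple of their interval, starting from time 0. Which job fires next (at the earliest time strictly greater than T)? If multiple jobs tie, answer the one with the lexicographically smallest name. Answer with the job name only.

Answer: job_C

Derivation:
Op 1: register job_E */6 -> active={job_E:*/6}
Op 2: unregister job_E -> active={}
Op 3: register job_C */16 -> active={job_C:*/16}
Op 4: register job_B */11 -> active={job_B:*/11, job_C:*/16}
Op 5: register job_C */16 -> active={job_B:*/11, job_C:*/16}
Op 6: register job_A */11 -> active={job_A:*/11, job_B:*/11, job_C:*/16}
Op 7: register job_C */4 -> active={job_A:*/11, job_B:*/11, job_C:*/4}
Op 8: register job_E */11 -> active={job_A:*/11, job_B:*/11, job_C:*/4, job_E:*/11}
Op 9: unregister job_A -> active={job_B:*/11, job_C:*/4, job_E:*/11}
Op 10: register job_E */15 -> active={job_B:*/11, job_C:*/4, job_E:*/15}
Op 11: register job_C */14 -> active={job_B:*/11, job_C:*/14, job_E:*/15}
Op 12: register job_C */10 -> active={job_B:*/11, job_C:*/10, job_E:*/15}
  job_B: interval 11, next fire after T=37 is 44
  job_C: interval 10, next fire after T=37 is 40
  job_E: interval 15, next fire after T=37 is 45
Earliest = 40, winner (lex tiebreak) = job_C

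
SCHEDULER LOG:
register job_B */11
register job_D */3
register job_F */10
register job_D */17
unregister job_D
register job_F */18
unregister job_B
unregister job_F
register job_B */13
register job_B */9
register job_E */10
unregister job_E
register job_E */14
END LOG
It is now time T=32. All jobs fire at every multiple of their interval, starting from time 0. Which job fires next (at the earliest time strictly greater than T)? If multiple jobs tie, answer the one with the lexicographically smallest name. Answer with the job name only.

Answer: job_B

Derivation:
Op 1: register job_B */11 -> active={job_B:*/11}
Op 2: register job_D */3 -> active={job_B:*/11, job_D:*/3}
Op 3: register job_F */10 -> active={job_B:*/11, job_D:*/3, job_F:*/10}
Op 4: register job_D */17 -> active={job_B:*/11, job_D:*/17, job_F:*/10}
Op 5: unregister job_D -> active={job_B:*/11, job_F:*/10}
Op 6: register job_F */18 -> active={job_B:*/11, job_F:*/18}
Op 7: unregister job_B -> active={job_F:*/18}
Op 8: unregister job_F -> active={}
Op 9: register job_B */13 -> active={job_B:*/13}
Op 10: register job_B */9 -> active={job_B:*/9}
Op 11: register job_E */10 -> active={job_B:*/9, job_E:*/10}
Op 12: unregister job_E -> active={job_B:*/9}
Op 13: register job_E */14 -> active={job_B:*/9, job_E:*/14}
  job_B: interval 9, next fire after T=32 is 36
  job_E: interval 14, next fire after T=32 is 42
Earliest = 36, winner (lex tiebreak) = job_B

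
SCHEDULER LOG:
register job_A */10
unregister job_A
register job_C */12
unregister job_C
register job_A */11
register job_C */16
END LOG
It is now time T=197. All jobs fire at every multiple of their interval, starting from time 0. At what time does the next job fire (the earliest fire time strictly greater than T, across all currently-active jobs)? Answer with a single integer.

Op 1: register job_A */10 -> active={job_A:*/10}
Op 2: unregister job_A -> active={}
Op 3: register job_C */12 -> active={job_C:*/12}
Op 4: unregister job_C -> active={}
Op 5: register job_A */11 -> active={job_A:*/11}
Op 6: register job_C */16 -> active={job_A:*/11, job_C:*/16}
  job_A: interval 11, next fire after T=197 is 198
  job_C: interval 16, next fire after T=197 is 208
Earliest fire time = 198 (job job_A)

Answer: 198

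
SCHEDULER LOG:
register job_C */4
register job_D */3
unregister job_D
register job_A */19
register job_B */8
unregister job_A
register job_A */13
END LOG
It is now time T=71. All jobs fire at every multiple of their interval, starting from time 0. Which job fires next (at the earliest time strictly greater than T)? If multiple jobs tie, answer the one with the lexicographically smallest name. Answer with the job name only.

Op 1: register job_C */4 -> active={job_C:*/4}
Op 2: register job_D */3 -> active={job_C:*/4, job_D:*/3}
Op 3: unregister job_D -> active={job_C:*/4}
Op 4: register job_A */19 -> active={job_A:*/19, job_C:*/4}
Op 5: register job_B */8 -> active={job_A:*/19, job_B:*/8, job_C:*/4}
Op 6: unregister job_A -> active={job_B:*/8, job_C:*/4}
Op 7: register job_A */13 -> active={job_A:*/13, job_B:*/8, job_C:*/4}
  job_A: interval 13, next fire after T=71 is 78
  job_B: interval 8, next fire after T=71 is 72
  job_C: interval 4, next fire after T=71 is 72
Earliest = 72, winner (lex tiebreak) = job_B

Answer: job_B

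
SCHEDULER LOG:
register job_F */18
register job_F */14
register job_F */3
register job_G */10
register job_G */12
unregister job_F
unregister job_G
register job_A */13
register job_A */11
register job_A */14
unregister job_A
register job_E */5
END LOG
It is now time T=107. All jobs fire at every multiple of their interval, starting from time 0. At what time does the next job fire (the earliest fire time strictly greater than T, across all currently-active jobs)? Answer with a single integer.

Answer: 110

Derivation:
Op 1: register job_F */18 -> active={job_F:*/18}
Op 2: register job_F */14 -> active={job_F:*/14}
Op 3: register job_F */3 -> active={job_F:*/3}
Op 4: register job_G */10 -> active={job_F:*/3, job_G:*/10}
Op 5: register job_G */12 -> active={job_F:*/3, job_G:*/12}
Op 6: unregister job_F -> active={job_G:*/12}
Op 7: unregister job_G -> active={}
Op 8: register job_A */13 -> active={job_A:*/13}
Op 9: register job_A */11 -> active={job_A:*/11}
Op 10: register job_A */14 -> active={job_A:*/14}
Op 11: unregister job_A -> active={}
Op 12: register job_E */5 -> active={job_E:*/5}
  job_E: interval 5, next fire after T=107 is 110
Earliest fire time = 110 (job job_E)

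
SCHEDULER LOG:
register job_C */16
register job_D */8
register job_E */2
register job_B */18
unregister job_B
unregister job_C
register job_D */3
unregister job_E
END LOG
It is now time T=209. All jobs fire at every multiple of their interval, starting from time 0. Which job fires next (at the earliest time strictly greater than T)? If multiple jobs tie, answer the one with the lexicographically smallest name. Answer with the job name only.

Op 1: register job_C */16 -> active={job_C:*/16}
Op 2: register job_D */8 -> active={job_C:*/16, job_D:*/8}
Op 3: register job_E */2 -> active={job_C:*/16, job_D:*/8, job_E:*/2}
Op 4: register job_B */18 -> active={job_B:*/18, job_C:*/16, job_D:*/8, job_E:*/2}
Op 5: unregister job_B -> active={job_C:*/16, job_D:*/8, job_E:*/2}
Op 6: unregister job_C -> active={job_D:*/8, job_E:*/2}
Op 7: register job_D */3 -> active={job_D:*/3, job_E:*/2}
Op 8: unregister job_E -> active={job_D:*/3}
  job_D: interval 3, next fire after T=209 is 210
Earliest = 210, winner (lex tiebreak) = job_D

Answer: job_D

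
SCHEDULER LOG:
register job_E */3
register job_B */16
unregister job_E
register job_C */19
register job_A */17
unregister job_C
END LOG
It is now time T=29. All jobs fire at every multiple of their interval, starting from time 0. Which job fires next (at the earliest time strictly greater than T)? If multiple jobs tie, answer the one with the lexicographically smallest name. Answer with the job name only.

Op 1: register job_E */3 -> active={job_E:*/3}
Op 2: register job_B */16 -> active={job_B:*/16, job_E:*/3}
Op 3: unregister job_E -> active={job_B:*/16}
Op 4: register job_C */19 -> active={job_B:*/16, job_C:*/19}
Op 5: register job_A */17 -> active={job_A:*/17, job_B:*/16, job_C:*/19}
Op 6: unregister job_C -> active={job_A:*/17, job_B:*/16}
  job_A: interval 17, next fire after T=29 is 34
  job_B: interval 16, next fire after T=29 is 32
Earliest = 32, winner (lex tiebreak) = job_B

Answer: job_B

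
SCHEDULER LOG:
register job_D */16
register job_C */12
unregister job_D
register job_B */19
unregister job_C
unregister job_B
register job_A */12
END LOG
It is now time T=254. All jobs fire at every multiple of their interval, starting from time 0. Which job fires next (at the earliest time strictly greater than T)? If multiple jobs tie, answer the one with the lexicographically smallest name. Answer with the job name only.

Op 1: register job_D */16 -> active={job_D:*/16}
Op 2: register job_C */12 -> active={job_C:*/12, job_D:*/16}
Op 3: unregister job_D -> active={job_C:*/12}
Op 4: register job_B */19 -> active={job_B:*/19, job_C:*/12}
Op 5: unregister job_C -> active={job_B:*/19}
Op 6: unregister job_B -> active={}
Op 7: register job_A */12 -> active={job_A:*/12}
  job_A: interval 12, next fire after T=254 is 264
Earliest = 264, winner (lex tiebreak) = job_A

Answer: job_A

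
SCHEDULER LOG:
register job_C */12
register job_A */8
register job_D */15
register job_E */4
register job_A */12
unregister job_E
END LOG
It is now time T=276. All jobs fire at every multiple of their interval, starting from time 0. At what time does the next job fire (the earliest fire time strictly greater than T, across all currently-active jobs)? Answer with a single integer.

Answer: 285

Derivation:
Op 1: register job_C */12 -> active={job_C:*/12}
Op 2: register job_A */8 -> active={job_A:*/8, job_C:*/12}
Op 3: register job_D */15 -> active={job_A:*/8, job_C:*/12, job_D:*/15}
Op 4: register job_E */4 -> active={job_A:*/8, job_C:*/12, job_D:*/15, job_E:*/4}
Op 5: register job_A */12 -> active={job_A:*/12, job_C:*/12, job_D:*/15, job_E:*/4}
Op 6: unregister job_E -> active={job_A:*/12, job_C:*/12, job_D:*/15}
  job_A: interval 12, next fire after T=276 is 288
  job_C: interval 12, next fire after T=276 is 288
  job_D: interval 15, next fire after T=276 is 285
Earliest fire time = 285 (job job_D)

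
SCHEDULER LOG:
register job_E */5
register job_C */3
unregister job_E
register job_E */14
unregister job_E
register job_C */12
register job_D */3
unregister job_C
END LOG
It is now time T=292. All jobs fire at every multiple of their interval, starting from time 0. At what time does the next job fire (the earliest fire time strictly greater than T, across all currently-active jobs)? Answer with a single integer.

Op 1: register job_E */5 -> active={job_E:*/5}
Op 2: register job_C */3 -> active={job_C:*/3, job_E:*/5}
Op 3: unregister job_E -> active={job_C:*/3}
Op 4: register job_E */14 -> active={job_C:*/3, job_E:*/14}
Op 5: unregister job_E -> active={job_C:*/3}
Op 6: register job_C */12 -> active={job_C:*/12}
Op 7: register job_D */3 -> active={job_C:*/12, job_D:*/3}
Op 8: unregister job_C -> active={job_D:*/3}
  job_D: interval 3, next fire after T=292 is 294
Earliest fire time = 294 (job job_D)

Answer: 294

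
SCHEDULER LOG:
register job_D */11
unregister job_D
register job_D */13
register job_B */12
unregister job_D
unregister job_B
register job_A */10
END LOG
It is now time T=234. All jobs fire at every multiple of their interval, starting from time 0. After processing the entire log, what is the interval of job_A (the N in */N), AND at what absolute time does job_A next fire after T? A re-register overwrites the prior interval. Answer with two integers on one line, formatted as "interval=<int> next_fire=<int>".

Op 1: register job_D */11 -> active={job_D:*/11}
Op 2: unregister job_D -> active={}
Op 3: register job_D */13 -> active={job_D:*/13}
Op 4: register job_B */12 -> active={job_B:*/12, job_D:*/13}
Op 5: unregister job_D -> active={job_B:*/12}
Op 6: unregister job_B -> active={}
Op 7: register job_A */10 -> active={job_A:*/10}
Final interval of job_A = 10
Next fire of job_A after T=234: (234//10+1)*10 = 240

Answer: interval=10 next_fire=240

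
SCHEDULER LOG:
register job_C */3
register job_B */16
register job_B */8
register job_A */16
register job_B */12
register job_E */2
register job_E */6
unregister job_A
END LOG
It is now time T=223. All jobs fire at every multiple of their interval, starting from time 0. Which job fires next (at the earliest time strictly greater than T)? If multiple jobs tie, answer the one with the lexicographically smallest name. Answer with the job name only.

Answer: job_C

Derivation:
Op 1: register job_C */3 -> active={job_C:*/3}
Op 2: register job_B */16 -> active={job_B:*/16, job_C:*/3}
Op 3: register job_B */8 -> active={job_B:*/8, job_C:*/3}
Op 4: register job_A */16 -> active={job_A:*/16, job_B:*/8, job_C:*/3}
Op 5: register job_B */12 -> active={job_A:*/16, job_B:*/12, job_C:*/3}
Op 6: register job_E */2 -> active={job_A:*/16, job_B:*/12, job_C:*/3, job_E:*/2}
Op 7: register job_E */6 -> active={job_A:*/16, job_B:*/12, job_C:*/3, job_E:*/6}
Op 8: unregister job_A -> active={job_B:*/12, job_C:*/3, job_E:*/6}
  job_B: interval 12, next fire after T=223 is 228
  job_C: interval 3, next fire after T=223 is 225
  job_E: interval 6, next fire after T=223 is 228
Earliest = 225, winner (lex tiebreak) = job_C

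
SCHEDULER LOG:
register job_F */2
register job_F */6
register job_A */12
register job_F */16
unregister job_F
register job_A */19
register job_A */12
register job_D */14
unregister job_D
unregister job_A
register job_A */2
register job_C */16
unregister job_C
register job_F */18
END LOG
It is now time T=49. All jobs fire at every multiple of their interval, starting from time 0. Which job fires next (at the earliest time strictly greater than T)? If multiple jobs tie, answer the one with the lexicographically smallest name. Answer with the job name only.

Answer: job_A

Derivation:
Op 1: register job_F */2 -> active={job_F:*/2}
Op 2: register job_F */6 -> active={job_F:*/6}
Op 3: register job_A */12 -> active={job_A:*/12, job_F:*/6}
Op 4: register job_F */16 -> active={job_A:*/12, job_F:*/16}
Op 5: unregister job_F -> active={job_A:*/12}
Op 6: register job_A */19 -> active={job_A:*/19}
Op 7: register job_A */12 -> active={job_A:*/12}
Op 8: register job_D */14 -> active={job_A:*/12, job_D:*/14}
Op 9: unregister job_D -> active={job_A:*/12}
Op 10: unregister job_A -> active={}
Op 11: register job_A */2 -> active={job_A:*/2}
Op 12: register job_C */16 -> active={job_A:*/2, job_C:*/16}
Op 13: unregister job_C -> active={job_A:*/2}
Op 14: register job_F */18 -> active={job_A:*/2, job_F:*/18}
  job_A: interval 2, next fire after T=49 is 50
  job_F: interval 18, next fire after T=49 is 54
Earliest = 50, winner (lex tiebreak) = job_A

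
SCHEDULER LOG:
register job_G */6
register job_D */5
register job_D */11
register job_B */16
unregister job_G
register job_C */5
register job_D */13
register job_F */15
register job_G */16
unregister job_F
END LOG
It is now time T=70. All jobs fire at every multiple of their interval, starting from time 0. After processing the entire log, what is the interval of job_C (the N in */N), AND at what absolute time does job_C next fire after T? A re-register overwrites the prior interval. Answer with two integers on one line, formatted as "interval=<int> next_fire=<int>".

Answer: interval=5 next_fire=75

Derivation:
Op 1: register job_G */6 -> active={job_G:*/6}
Op 2: register job_D */5 -> active={job_D:*/5, job_G:*/6}
Op 3: register job_D */11 -> active={job_D:*/11, job_G:*/6}
Op 4: register job_B */16 -> active={job_B:*/16, job_D:*/11, job_G:*/6}
Op 5: unregister job_G -> active={job_B:*/16, job_D:*/11}
Op 6: register job_C */5 -> active={job_B:*/16, job_C:*/5, job_D:*/11}
Op 7: register job_D */13 -> active={job_B:*/16, job_C:*/5, job_D:*/13}
Op 8: register job_F */15 -> active={job_B:*/16, job_C:*/5, job_D:*/13, job_F:*/15}
Op 9: register job_G */16 -> active={job_B:*/16, job_C:*/5, job_D:*/13, job_F:*/15, job_G:*/16}
Op 10: unregister job_F -> active={job_B:*/16, job_C:*/5, job_D:*/13, job_G:*/16}
Final interval of job_C = 5
Next fire of job_C after T=70: (70//5+1)*5 = 75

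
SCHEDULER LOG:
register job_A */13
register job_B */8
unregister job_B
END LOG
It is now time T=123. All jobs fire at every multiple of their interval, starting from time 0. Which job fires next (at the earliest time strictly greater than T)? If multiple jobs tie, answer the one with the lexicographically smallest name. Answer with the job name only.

Op 1: register job_A */13 -> active={job_A:*/13}
Op 2: register job_B */8 -> active={job_A:*/13, job_B:*/8}
Op 3: unregister job_B -> active={job_A:*/13}
  job_A: interval 13, next fire after T=123 is 130
Earliest = 130, winner (lex tiebreak) = job_A

Answer: job_A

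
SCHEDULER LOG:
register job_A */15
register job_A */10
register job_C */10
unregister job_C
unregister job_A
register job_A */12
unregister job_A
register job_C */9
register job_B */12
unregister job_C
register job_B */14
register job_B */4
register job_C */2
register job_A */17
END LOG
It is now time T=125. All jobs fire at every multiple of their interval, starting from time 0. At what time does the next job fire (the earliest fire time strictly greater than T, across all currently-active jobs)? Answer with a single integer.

Answer: 126

Derivation:
Op 1: register job_A */15 -> active={job_A:*/15}
Op 2: register job_A */10 -> active={job_A:*/10}
Op 3: register job_C */10 -> active={job_A:*/10, job_C:*/10}
Op 4: unregister job_C -> active={job_A:*/10}
Op 5: unregister job_A -> active={}
Op 6: register job_A */12 -> active={job_A:*/12}
Op 7: unregister job_A -> active={}
Op 8: register job_C */9 -> active={job_C:*/9}
Op 9: register job_B */12 -> active={job_B:*/12, job_C:*/9}
Op 10: unregister job_C -> active={job_B:*/12}
Op 11: register job_B */14 -> active={job_B:*/14}
Op 12: register job_B */4 -> active={job_B:*/4}
Op 13: register job_C */2 -> active={job_B:*/4, job_C:*/2}
Op 14: register job_A */17 -> active={job_A:*/17, job_B:*/4, job_C:*/2}
  job_A: interval 17, next fire after T=125 is 136
  job_B: interval 4, next fire after T=125 is 128
  job_C: interval 2, next fire after T=125 is 126
Earliest fire time = 126 (job job_C)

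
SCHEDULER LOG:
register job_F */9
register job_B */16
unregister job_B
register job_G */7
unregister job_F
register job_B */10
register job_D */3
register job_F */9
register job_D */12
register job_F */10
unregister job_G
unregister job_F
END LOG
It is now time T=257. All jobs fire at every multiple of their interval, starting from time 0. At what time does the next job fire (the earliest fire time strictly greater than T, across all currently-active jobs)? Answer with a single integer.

Answer: 260

Derivation:
Op 1: register job_F */9 -> active={job_F:*/9}
Op 2: register job_B */16 -> active={job_B:*/16, job_F:*/9}
Op 3: unregister job_B -> active={job_F:*/9}
Op 4: register job_G */7 -> active={job_F:*/9, job_G:*/7}
Op 5: unregister job_F -> active={job_G:*/7}
Op 6: register job_B */10 -> active={job_B:*/10, job_G:*/7}
Op 7: register job_D */3 -> active={job_B:*/10, job_D:*/3, job_G:*/7}
Op 8: register job_F */9 -> active={job_B:*/10, job_D:*/3, job_F:*/9, job_G:*/7}
Op 9: register job_D */12 -> active={job_B:*/10, job_D:*/12, job_F:*/9, job_G:*/7}
Op 10: register job_F */10 -> active={job_B:*/10, job_D:*/12, job_F:*/10, job_G:*/7}
Op 11: unregister job_G -> active={job_B:*/10, job_D:*/12, job_F:*/10}
Op 12: unregister job_F -> active={job_B:*/10, job_D:*/12}
  job_B: interval 10, next fire after T=257 is 260
  job_D: interval 12, next fire after T=257 is 264
Earliest fire time = 260 (job job_B)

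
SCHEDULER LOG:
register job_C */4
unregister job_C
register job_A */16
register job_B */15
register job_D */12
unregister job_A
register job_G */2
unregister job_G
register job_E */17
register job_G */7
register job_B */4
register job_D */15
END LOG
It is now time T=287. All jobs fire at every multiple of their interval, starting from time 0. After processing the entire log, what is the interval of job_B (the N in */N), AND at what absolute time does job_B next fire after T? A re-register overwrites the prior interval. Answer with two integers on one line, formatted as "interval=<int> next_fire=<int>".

Op 1: register job_C */4 -> active={job_C:*/4}
Op 2: unregister job_C -> active={}
Op 3: register job_A */16 -> active={job_A:*/16}
Op 4: register job_B */15 -> active={job_A:*/16, job_B:*/15}
Op 5: register job_D */12 -> active={job_A:*/16, job_B:*/15, job_D:*/12}
Op 6: unregister job_A -> active={job_B:*/15, job_D:*/12}
Op 7: register job_G */2 -> active={job_B:*/15, job_D:*/12, job_G:*/2}
Op 8: unregister job_G -> active={job_B:*/15, job_D:*/12}
Op 9: register job_E */17 -> active={job_B:*/15, job_D:*/12, job_E:*/17}
Op 10: register job_G */7 -> active={job_B:*/15, job_D:*/12, job_E:*/17, job_G:*/7}
Op 11: register job_B */4 -> active={job_B:*/4, job_D:*/12, job_E:*/17, job_G:*/7}
Op 12: register job_D */15 -> active={job_B:*/4, job_D:*/15, job_E:*/17, job_G:*/7}
Final interval of job_B = 4
Next fire of job_B after T=287: (287//4+1)*4 = 288

Answer: interval=4 next_fire=288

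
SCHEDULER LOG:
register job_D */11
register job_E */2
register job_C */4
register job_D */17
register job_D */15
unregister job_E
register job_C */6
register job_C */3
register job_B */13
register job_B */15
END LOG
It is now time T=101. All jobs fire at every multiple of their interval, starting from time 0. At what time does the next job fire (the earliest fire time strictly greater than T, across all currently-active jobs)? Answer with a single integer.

Answer: 102

Derivation:
Op 1: register job_D */11 -> active={job_D:*/11}
Op 2: register job_E */2 -> active={job_D:*/11, job_E:*/2}
Op 3: register job_C */4 -> active={job_C:*/4, job_D:*/11, job_E:*/2}
Op 4: register job_D */17 -> active={job_C:*/4, job_D:*/17, job_E:*/2}
Op 5: register job_D */15 -> active={job_C:*/4, job_D:*/15, job_E:*/2}
Op 6: unregister job_E -> active={job_C:*/4, job_D:*/15}
Op 7: register job_C */6 -> active={job_C:*/6, job_D:*/15}
Op 8: register job_C */3 -> active={job_C:*/3, job_D:*/15}
Op 9: register job_B */13 -> active={job_B:*/13, job_C:*/3, job_D:*/15}
Op 10: register job_B */15 -> active={job_B:*/15, job_C:*/3, job_D:*/15}
  job_B: interval 15, next fire after T=101 is 105
  job_C: interval 3, next fire after T=101 is 102
  job_D: interval 15, next fire after T=101 is 105
Earliest fire time = 102 (job job_C)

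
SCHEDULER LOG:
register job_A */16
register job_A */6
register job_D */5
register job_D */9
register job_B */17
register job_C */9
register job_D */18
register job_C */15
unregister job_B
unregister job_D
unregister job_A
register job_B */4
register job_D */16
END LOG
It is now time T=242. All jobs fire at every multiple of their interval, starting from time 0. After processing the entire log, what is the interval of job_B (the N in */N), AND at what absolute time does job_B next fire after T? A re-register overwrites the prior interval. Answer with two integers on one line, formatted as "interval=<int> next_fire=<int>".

Answer: interval=4 next_fire=244

Derivation:
Op 1: register job_A */16 -> active={job_A:*/16}
Op 2: register job_A */6 -> active={job_A:*/6}
Op 3: register job_D */5 -> active={job_A:*/6, job_D:*/5}
Op 4: register job_D */9 -> active={job_A:*/6, job_D:*/9}
Op 5: register job_B */17 -> active={job_A:*/6, job_B:*/17, job_D:*/9}
Op 6: register job_C */9 -> active={job_A:*/6, job_B:*/17, job_C:*/9, job_D:*/9}
Op 7: register job_D */18 -> active={job_A:*/6, job_B:*/17, job_C:*/9, job_D:*/18}
Op 8: register job_C */15 -> active={job_A:*/6, job_B:*/17, job_C:*/15, job_D:*/18}
Op 9: unregister job_B -> active={job_A:*/6, job_C:*/15, job_D:*/18}
Op 10: unregister job_D -> active={job_A:*/6, job_C:*/15}
Op 11: unregister job_A -> active={job_C:*/15}
Op 12: register job_B */4 -> active={job_B:*/4, job_C:*/15}
Op 13: register job_D */16 -> active={job_B:*/4, job_C:*/15, job_D:*/16}
Final interval of job_B = 4
Next fire of job_B after T=242: (242//4+1)*4 = 244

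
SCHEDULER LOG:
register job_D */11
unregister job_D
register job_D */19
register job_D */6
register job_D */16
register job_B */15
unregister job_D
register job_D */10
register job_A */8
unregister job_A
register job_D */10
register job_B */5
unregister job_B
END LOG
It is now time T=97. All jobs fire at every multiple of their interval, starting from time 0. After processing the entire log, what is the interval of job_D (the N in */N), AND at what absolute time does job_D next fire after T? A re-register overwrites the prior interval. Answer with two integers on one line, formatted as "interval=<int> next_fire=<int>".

Answer: interval=10 next_fire=100

Derivation:
Op 1: register job_D */11 -> active={job_D:*/11}
Op 2: unregister job_D -> active={}
Op 3: register job_D */19 -> active={job_D:*/19}
Op 4: register job_D */6 -> active={job_D:*/6}
Op 5: register job_D */16 -> active={job_D:*/16}
Op 6: register job_B */15 -> active={job_B:*/15, job_D:*/16}
Op 7: unregister job_D -> active={job_B:*/15}
Op 8: register job_D */10 -> active={job_B:*/15, job_D:*/10}
Op 9: register job_A */8 -> active={job_A:*/8, job_B:*/15, job_D:*/10}
Op 10: unregister job_A -> active={job_B:*/15, job_D:*/10}
Op 11: register job_D */10 -> active={job_B:*/15, job_D:*/10}
Op 12: register job_B */5 -> active={job_B:*/5, job_D:*/10}
Op 13: unregister job_B -> active={job_D:*/10}
Final interval of job_D = 10
Next fire of job_D after T=97: (97//10+1)*10 = 100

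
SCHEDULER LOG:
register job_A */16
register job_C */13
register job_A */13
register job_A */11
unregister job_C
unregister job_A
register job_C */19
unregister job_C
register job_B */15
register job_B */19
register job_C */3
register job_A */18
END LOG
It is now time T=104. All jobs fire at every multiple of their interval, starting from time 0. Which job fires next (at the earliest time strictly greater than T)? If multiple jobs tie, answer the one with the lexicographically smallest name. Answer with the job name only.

Op 1: register job_A */16 -> active={job_A:*/16}
Op 2: register job_C */13 -> active={job_A:*/16, job_C:*/13}
Op 3: register job_A */13 -> active={job_A:*/13, job_C:*/13}
Op 4: register job_A */11 -> active={job_A:*/11, job_C:*/13}
Op 5: unregister job_C -> active={job_A:*/11}
Op 6: unregister job_A -> active={}
Op 7: register job_C */19 -> active={job_C:*/19}
Op 8: unregister job_C -> active={}
Op 9: register job_B */15 -> active={job_B:*/15}
Op 10: register job_B */19 -> active={job_B:*/19}
Op 11: register job_C */3 -> active={job_B:*/19, job_C:*/3}
Op 12: register job_A */18 -> active={job_A:*/18, job_B:*/19, job_C:*/3}
  job_A: interval 18, next fire after T=104 is 108
  job_B: interval 19, next fire after T=104 is 114
  job_C: interval 3, next fire after T=104 is 105
Earliest = 105, winner (lex tiebreak) = job_C

Answer: job_C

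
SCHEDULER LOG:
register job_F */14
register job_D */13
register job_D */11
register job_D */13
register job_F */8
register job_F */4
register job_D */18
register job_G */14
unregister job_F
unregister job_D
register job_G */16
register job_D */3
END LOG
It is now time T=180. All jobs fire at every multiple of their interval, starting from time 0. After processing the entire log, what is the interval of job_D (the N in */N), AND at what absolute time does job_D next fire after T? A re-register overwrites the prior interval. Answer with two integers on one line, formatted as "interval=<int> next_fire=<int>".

Answer: interval=3 next_fire=183

Derivation:
Op 1: register job_F */14 -> active={job_F:*/14}
Op 2: register job_D */13 -> active={job_D:*/13, job_F:*/14}
Op 3: register job_D */11 -> active={job_D:*/11, job_F:*/14}
Op 4: register job_D */13 -> active={job_D:*/13, job_F:*/14}
Op 5: register job_F */8 -> active={job_D:*/13, job_F:*/8}
Op 6: register job_F */4 -> active={job_D:*/13, job_F:*/4}
Op 7: register job_D */18 -> active={job_D:*/18, job_F:*/4}
Op 8: register job_G */14 -> active={job_D:*/18, job_F:*/4, job_G:*/14}
Op 9: unregister job_F -> active={job_D:*/18, job_G:*/14}
Op 10: unregister job_D -> active={job_G:*/14}
Op 11: register job_G */16 -> active={job_G:*/16}
Op 12: register job_D */3 -> active={job_D:*/3, job_G:*/16}
Final interval of job_D = 3
Next fire of job_D after T=180: (180//3+1)*3 = 183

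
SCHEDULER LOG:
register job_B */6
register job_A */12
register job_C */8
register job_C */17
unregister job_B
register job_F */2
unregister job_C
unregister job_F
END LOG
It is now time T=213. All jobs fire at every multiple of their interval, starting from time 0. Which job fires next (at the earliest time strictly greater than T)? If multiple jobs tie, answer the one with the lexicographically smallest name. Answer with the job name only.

Op 1: register job_B */6 -> active={job_B:*/6}
Op 2: register job_A */12 -> active={job_A:*/12, job_B:*/6}
Op 3: register job_C */8 -> active={job_A:*/12, job_B:*/6, job_C:*/8}
Op 4: register job_C */17 -> active={job_A:*/12, job_B:*/6, job_C:*/17}
Op 5: unregister job_B -> active={job_A:*/12, job_C:*/17}
Op 6: register job_F */2 -> active={job_A:*/12, job_C:*/17, job_F:*/2}
Op 7: unregister job_C -> active={job_A:*/12, job_F:*/2}
Op 8: unregister job_F -> active={job_A:*/12}
  job_A: interval 12, next fire after T=213 is 216
Earliest = 216, winner (lex tiebreak) = job_A

Answer: job_A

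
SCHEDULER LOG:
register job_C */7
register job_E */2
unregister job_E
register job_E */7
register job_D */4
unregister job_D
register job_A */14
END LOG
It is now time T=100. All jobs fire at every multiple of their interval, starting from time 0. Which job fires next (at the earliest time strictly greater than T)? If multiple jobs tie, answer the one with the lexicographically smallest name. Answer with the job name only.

Answer: job_C

Derivation:
Op 1: register job_C */7 -> active={job_C:*/7}
Op 2: register job_E */2 -> active={job_C:*/7, job_E:*/2}
Op 3: unregister job_E -> active={job_C:*/7}
Op 4: register job_E */7 -> active={job_C:*/7, job_E:*/7}
Op 5: register job_D */4 -> active={job_C:*/7, job_D:*/4, job_E:*/7}
Op 6: unregister job_D -> active={job_C:*/7, job_E:*/7}
Op 7: register job_A */14 -> active={job_A:*/14, job_C:*/7, job_E:*/7}
  job_A: interval 14, next fire after T=100 is 112
  job_C: interval 7, next fire after T=100 is 105
  job_E: interval 7, next fire after T=100 is 105
Earliest = 105, winner (lex tiebreak) = job_C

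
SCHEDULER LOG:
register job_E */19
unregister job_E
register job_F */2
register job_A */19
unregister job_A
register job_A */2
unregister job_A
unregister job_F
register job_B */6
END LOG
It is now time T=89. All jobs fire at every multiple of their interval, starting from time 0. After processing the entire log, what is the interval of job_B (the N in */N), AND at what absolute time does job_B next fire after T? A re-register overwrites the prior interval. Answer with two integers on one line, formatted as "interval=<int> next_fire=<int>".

Op 1: register job_E */19 -> active={job_E:*/19}
Op 2: unregister job_E -> active={}
Op 3: register job_F */2 -> active={job_F:*/2}
Op 4: register job_A */19 -> active={job_A:*/19, job_F:*/2}
Op 5: unregister job_A -> active={job_F:*/2}
Op 6: register job_A */2 -> active={job_A:*/2, job_F:*/2}
Op 7: unregister job_A -> active={job_F:*/2}
Op 8: unregister job_F -> active={}
Op 9: register job_B */6 -> active={job_B:*/6}
Final interval of job_B = 6
Next fire of job_B after T=89: (89//6+1)*6 = 90

Answer: interval=6 next_fire=90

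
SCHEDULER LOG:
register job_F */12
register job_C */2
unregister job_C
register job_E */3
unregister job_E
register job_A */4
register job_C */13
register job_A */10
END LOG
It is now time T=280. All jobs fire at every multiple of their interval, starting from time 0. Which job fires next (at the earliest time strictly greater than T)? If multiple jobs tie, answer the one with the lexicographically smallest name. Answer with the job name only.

Op 1: register job_F */12 -> active={job_F:*/12}
Op 2: register job_C */2 -> active={job_C:*/2, job_F:*/12}
Op 3: unregister job_C -> active={job_F:*/12}
Op 4: register job_E */3 -> active={job_E:*/3, job_F:*/12}
Op 5: unregister job_E -> active={job_F:*/12}
Op 6: register job_A */4 -> active={job_A:*/4, job_F:*/12}
Op 7: register job_C */13 -> active={job_A:*/4, job_C:*/13, job_F:*/12}
Op 8: register job_A */10 -> active={job_A:*/10, job_C:*/13, job_F:*/12}
  job_A: interval 10, next fire after T=280 is 290
  job_C: interval 13, next fire after T=280 is 286
  job_F: interval 12, next fire after T=280 is 288
Earliest = 286, winner (lex tiebreak) = job_C

Answer: job_C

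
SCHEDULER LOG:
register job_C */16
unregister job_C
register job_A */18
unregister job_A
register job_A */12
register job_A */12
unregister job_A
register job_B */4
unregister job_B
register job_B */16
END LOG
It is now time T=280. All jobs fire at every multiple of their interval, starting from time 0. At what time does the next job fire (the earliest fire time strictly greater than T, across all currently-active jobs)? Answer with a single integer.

Answer: 288

Derivation:
Op 1: register job_C */16 -> active={job_C:*/16}
Op 2: unregister job_C -> active={}
Op 3: register job_A */18 -> active={job_A:*/18}
Op 4: unregister job_A -> active={}
Op 5: register job_A */12 -> active={job_A:*/12}
Op 6: register job_A */12 -> active={job_A:*/12}
Op 7: unregister job_A -> active={}
Op 8: register job_B */4 -> active={job_B:*/4}
Op 9: unregister job_B -> active={}
Op 10: register job_B */16 -> active={job_B:*/16}
  job_B: interval 16, next fire after T=280 is 288
Earliest fire time = 288 (job job_B)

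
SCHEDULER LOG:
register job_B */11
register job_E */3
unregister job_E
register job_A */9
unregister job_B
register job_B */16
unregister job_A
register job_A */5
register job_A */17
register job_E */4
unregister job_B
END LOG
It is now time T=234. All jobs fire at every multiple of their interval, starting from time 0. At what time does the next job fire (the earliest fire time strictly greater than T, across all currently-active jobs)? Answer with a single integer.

Op 1: register job_B */11 -> active={job_B:*/11}
Op 2: register job_E */3 -> active={job_B:*/11, job_E:*/3}
Op 3: unregister job_E -> active={job_B:*/11}
Op 4: register job_A */9 -> active={job_A:*/9, job_B:*/11}
Op 5: unregister job_B -> active={job_A:*/9}
Op 6: register job_B */16 -> active={job_A:*/9, job_B:*/16}
Op 7: unregister job_A -> active={job_B:*/16}
Op 8: register job_A */5 -> active={job_A:*/5, job_B:*/16}
Op 9: register job_A */17 -> active={job_A:*/17, job_B:*/16}
Op 10: register job_E */4 -> active={job_A:*/17, job_B:*/16, job_E:*/4}
Op 11: unregister job_B -> active={job_A:*/17, job_E:*/4}
  job_A: interval 17, next fire after T=234 is 238
  job_E: interval 4, next fire after T=234 is 236
Earliest fire time = 236 (job job_E)

Answer: 236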